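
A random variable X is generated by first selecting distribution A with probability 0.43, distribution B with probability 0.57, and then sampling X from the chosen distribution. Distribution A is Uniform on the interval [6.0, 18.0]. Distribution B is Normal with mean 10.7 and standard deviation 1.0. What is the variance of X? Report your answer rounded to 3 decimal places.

Per component, A: μ=12, E[X²]=156; B: μ=10.7, E[X²]=115.49.
E[X] = 0.43·12 + 0.57·10.7 = 11.259.
E[X²] = 0.43·156 + 0.57·115.49 = 132.909.
Var(X) = E[X²] − (E[X])² = 132.909 − 126.765 = 6.14422.

6.144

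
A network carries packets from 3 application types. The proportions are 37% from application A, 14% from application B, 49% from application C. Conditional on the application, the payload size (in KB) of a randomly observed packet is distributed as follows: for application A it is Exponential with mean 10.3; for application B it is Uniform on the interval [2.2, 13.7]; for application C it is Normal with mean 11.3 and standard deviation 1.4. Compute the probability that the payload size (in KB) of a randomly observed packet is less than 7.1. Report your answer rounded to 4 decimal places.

0.2446

Conditional on each application, P(X < 7.1): A: 0.498083; B: 0.426087; C: 0.0013499.
By total probability, P(X < 7.1) = 0.37·0.498083 + 0.14·0.426087 + 0.49·0.0013499 = 0.244604.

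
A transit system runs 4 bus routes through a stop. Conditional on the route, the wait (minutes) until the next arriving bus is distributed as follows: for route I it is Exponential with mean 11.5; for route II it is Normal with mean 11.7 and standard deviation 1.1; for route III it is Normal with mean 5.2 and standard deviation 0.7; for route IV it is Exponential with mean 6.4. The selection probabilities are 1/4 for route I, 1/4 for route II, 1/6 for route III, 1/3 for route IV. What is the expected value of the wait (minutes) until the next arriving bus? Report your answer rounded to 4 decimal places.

Component means — I: 11.5; II: 11.7; III: 5.2; IV: 6.4.
E[X] = 0.25·11.5 + 0.25·11.7 + 0.166667·5.2 + 0.333333·6.4 = 8.8.

8.8000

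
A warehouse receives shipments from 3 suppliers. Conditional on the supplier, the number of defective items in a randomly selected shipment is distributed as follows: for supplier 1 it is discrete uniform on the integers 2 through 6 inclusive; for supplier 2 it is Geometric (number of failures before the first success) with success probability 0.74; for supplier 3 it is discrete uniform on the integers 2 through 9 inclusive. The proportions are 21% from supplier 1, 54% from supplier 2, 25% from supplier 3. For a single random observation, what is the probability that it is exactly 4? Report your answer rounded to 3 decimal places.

Conditional on each supplier, P(X = 4): 1: 0.2; 2: 0.00338162; 3: 0.125.
By total probability, P(X = 4) = 0.21·0.2 + 0.54·0.00338162 + 0.25·0.125 = 0.0750761.

0.075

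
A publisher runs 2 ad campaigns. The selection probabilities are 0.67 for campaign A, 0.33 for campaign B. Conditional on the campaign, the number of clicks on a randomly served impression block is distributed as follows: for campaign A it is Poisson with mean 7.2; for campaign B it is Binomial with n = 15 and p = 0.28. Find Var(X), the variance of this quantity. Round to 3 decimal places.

7.812

Per component, A: μ=7.2, E[X²]=59.04; B: μ=4.2, E[X²]=20.664.
E[X] = 0.67·7.2 + 0.33·4.2 = 6.21.
E[X²] = 0.67·59.04 + 0.33·20.664 = 46.3759.
Var(X) = E[X²] − (E[X])² = 46.3759 − 38.5641 = 7.81182.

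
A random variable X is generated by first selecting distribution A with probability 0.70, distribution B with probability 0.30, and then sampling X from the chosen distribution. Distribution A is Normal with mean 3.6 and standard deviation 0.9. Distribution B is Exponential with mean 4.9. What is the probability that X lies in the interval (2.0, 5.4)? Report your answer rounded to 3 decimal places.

Conditional on each component, P(2.0 < X < 5.4): A: 0.93953; B: 0.332678.
By total probability, P(2.0 < X < 5.4) = 0.7·0.93953 + 0.3·0.332678 = 0.757474.

0.757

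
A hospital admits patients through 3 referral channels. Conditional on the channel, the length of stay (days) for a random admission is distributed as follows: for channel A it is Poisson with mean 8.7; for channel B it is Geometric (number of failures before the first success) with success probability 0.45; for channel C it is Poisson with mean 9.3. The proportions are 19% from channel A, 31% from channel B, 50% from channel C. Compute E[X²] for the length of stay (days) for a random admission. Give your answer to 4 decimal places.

For each component E[X²] = Var + (mean)², giving A: 84.39; B: 4.20988; C: 95.79.
Overall E[X²] = 0.19·84.39 + 0.31·4.20988 + 0.5·95.79 = 65.2342.

65.2342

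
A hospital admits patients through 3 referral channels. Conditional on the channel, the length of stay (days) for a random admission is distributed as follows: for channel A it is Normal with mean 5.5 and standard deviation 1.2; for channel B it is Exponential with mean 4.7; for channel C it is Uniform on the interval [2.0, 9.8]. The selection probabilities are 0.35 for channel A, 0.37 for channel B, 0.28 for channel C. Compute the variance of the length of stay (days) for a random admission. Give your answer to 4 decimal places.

Per component, A: μ=5.5, E[X²]=31.69; B: μ=4.7, E[X²]=44.18; C: μ=5.9, E[X²]=39.88.
E[X] = 0.35·5.5 + 0.37·4.7 + 0.28·5.9 = 5.316.
E[X²] = 0.35·31.69 + 0.37·44.18 + 0.28·39.88 = 38.6045.
Var(X) = E[X²] − (E[X])² = 38.6045 − 28.2599 = 10.3446.

10.3446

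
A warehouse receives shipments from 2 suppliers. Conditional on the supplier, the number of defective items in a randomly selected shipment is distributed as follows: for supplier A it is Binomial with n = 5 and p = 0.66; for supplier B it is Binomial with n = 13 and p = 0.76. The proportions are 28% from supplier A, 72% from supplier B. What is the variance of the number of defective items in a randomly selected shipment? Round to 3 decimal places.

Per component, A: μ=3.3, E[X²]=12.012; B: μ=9.88, E[X²]=99.9856.
E[X] = 0.28·3.3 + 0.72·9.88 = 8.0376.
E[X²] = 0.28·12.012 + 0.72·99.9856 = 75.353.
Var(X) = E[X²] − (E[X])² = 75.353 − 64.603 = 10.75.

10.750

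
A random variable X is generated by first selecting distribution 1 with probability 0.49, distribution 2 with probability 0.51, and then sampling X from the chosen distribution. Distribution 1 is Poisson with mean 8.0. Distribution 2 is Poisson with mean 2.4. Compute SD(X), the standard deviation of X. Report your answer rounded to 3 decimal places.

3.603

Per component, 1: μ=8, E[X²]=72; 2: μ=2.4, E[X²]=8.16.
E[X] = 0.49·8 + 0.51·2.4 = 5.144.
E[X²] = 0.49·72 + 0.51·8.16 = 39.4416.
Var(X) = E[X²] − (E[X])² = 39.4416 − 26.4607 = 12.9809.
SD(X) = √12.9809 = 3.6029.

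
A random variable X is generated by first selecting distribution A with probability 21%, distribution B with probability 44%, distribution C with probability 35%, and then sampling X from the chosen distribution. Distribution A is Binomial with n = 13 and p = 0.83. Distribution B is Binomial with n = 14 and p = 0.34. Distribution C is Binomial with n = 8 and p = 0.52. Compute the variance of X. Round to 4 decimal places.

Per component, A: μ=10.79, E[X²]=118.258; B: μ=4.76, E[X²]=25.7992; C: μ=4.16, E[X²]=19.3024.
E[X] = 0.21·10.79 + 0.44·4.76 + 0.35·4.16 = 5.8163.
E[X²] = 0.21·118.258 + 0.44·25.7992 + 0.35·19.3024 = 42.9418.
Var(X) = E[X²] − (E[X])² = 42.9418 − 33.8293 = 9.11241.

9.1124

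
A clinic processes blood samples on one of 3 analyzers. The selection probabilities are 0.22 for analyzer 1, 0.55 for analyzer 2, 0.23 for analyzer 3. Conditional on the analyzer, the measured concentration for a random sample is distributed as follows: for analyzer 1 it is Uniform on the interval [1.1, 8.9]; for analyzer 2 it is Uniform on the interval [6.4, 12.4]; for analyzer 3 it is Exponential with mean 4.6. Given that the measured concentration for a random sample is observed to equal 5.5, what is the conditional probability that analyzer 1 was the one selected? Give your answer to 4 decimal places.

Likelihoods f(5.5 | ·): 1: 0.128205; 2: 0; 3: 0.0657623.
Posterior ∝ prior × likelihood. Numerator for 1: 0.22·0.128205 = 0.0282051.
Normalizing constant: 0.22·0.128205 + 0.55·0 + 0.23·0.0657623 = 0.0433305.
P(1 | observation) = 0.0282051 / 0.0433305 = 0.650931.

0.6509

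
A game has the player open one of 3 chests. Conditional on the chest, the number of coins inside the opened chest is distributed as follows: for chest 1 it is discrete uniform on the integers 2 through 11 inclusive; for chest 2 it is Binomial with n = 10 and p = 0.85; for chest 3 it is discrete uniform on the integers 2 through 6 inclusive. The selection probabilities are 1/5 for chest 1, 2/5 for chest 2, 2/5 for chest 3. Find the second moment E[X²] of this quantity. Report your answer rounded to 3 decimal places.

For each component E[X²] = Var + (mean)², giving 1: 50.5; 2: 73.525; 3: 18.
Overall E[X²] = 0.2·50.5 + 0.4·73.525 + 0.4·18 = 46.71.

46.710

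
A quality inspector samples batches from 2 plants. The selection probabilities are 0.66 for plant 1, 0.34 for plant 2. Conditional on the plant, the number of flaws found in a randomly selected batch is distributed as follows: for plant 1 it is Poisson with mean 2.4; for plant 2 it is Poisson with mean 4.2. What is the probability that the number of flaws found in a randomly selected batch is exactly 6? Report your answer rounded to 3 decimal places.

Conditional on each plant, P(X = 6): 1: 0.0240784; 2: 0.114321.
By total probability, P(X = 6) = 0.66·0.0240784 + 0.34·0.114321 = 0.0547609.

0.055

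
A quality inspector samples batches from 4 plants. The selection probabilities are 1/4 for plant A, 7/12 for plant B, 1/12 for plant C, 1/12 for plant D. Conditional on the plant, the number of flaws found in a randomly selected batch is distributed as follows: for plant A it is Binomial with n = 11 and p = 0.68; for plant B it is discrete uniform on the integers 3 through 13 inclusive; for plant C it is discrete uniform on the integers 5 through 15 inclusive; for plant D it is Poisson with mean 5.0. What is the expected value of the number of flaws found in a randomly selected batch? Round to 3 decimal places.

7.787

Component means — A: 7.48; B: 8; C: 10; D: 5.
E[X] = 0.25·7.48 + 0.583333·8 + 0.0833333·10 + 0.0833333·5 = 7.78667.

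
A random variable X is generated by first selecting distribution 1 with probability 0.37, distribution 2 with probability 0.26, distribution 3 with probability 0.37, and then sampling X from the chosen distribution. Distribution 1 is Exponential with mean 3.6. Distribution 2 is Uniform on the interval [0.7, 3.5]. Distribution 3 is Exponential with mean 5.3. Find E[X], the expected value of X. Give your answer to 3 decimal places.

Component means — 1: 3.6; 2: 2.1; 3: 5.3.
E[X] = 0.37·3.6 + 0.26·2.1 + 0.37·5.3 = 3.839.

3.839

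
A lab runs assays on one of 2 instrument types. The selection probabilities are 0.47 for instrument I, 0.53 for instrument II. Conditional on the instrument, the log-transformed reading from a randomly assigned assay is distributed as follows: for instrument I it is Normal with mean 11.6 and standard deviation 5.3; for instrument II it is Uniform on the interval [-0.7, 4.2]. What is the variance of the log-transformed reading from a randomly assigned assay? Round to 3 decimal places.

Per component, I: μ=11.6, E[X²]=162.65; II: μ=1.75, E[X²]=5.06333.
E[X] = 0.47·11.6 + 0.53·1.75 = 6.3795.
E[X²] = 0.47·162.65 + 0.53·5.06333 = 79.1291.
Var(X) = E[X²] − (E[X])² = 79.1291 − 40.698 = 38.431.

38.431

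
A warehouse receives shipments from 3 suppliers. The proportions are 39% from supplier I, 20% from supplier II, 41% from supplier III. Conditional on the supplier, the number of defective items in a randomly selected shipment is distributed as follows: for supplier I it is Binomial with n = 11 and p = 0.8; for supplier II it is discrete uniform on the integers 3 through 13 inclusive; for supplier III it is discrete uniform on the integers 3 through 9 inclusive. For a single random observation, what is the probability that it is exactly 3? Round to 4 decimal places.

0.0768

Conditional on each supplier, P(X = 3): I: 0.000216269; II: 0.0909091; III: 0.142857.
By total probability, P(X = 3) = 0.39·0.000216269 + 0.2·0.0909091 + 0.41·0.142857 = 0.0768376.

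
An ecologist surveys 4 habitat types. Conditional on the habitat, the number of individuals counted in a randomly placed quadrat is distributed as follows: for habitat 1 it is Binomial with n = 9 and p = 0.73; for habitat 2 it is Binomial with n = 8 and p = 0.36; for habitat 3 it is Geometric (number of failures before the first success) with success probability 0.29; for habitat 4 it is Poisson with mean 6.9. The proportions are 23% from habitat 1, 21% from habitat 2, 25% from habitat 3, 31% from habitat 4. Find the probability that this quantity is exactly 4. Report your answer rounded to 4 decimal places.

Conditional on each habitat, P(X = 4): 1: 0.0513429; 2: 0.197255; 3: 0.0736939; 4: 0.0951816.
By total probability, P(X = 4) = 0.23·0.0513429 + 0.21·0.197255 + 0.25·0.0736939 + 0.31·0.0951816 = 0.101162.

0.1012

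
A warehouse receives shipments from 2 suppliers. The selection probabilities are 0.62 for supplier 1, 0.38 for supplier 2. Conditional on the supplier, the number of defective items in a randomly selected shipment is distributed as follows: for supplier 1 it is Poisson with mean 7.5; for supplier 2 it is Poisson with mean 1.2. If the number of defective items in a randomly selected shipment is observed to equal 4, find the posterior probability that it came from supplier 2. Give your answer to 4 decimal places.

0.1795

Likelihoods P(X=4 | ·): 1: 0.0729164; 2: 0.0260232.
Posterior ∝ prior × likelihood. Numerator for 2: 0.38·0.0260232 = 0.00988881.
Normalizing constant: 0.62·0.0729164 + 0.38·0.0260232 = 0.055097.
P(2 | observation) = 0.00988881 / 0.055097 = 0.17948.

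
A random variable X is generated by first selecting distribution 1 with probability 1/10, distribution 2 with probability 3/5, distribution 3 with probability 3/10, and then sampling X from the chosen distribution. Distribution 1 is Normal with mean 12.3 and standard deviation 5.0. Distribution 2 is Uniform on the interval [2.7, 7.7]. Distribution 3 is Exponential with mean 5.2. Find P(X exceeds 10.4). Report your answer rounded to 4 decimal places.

0.1054

Conditional on each component, P(X > 10.4): 1: 0.648027; 2: 0; 3: 0.135335.
By total probability, P(X > 10.4) = 0.1·0.648027 + 0.6·0 + 0.3·0.135335 = 0.105403.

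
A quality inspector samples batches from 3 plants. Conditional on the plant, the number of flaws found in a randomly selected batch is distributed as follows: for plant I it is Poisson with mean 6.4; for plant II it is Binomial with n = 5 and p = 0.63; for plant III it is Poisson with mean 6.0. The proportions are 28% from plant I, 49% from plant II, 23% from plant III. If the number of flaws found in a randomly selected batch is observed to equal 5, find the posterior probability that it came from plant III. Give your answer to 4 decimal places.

Likelihoods P(X=5 | ·): I: 0.148674; II: 0.0992437; III: 0.160623.
Posterior ∝ prior × likelihood. Numerator for III: 0.23·0.160623 = 0.0369433.
Normalizing constant: 0.28·0.148674 + 0.49·0.0992437 + 0.23·0.160623 = 0.127201.
P(III | observation) = 0.0369433 / 0.127201 = 0.290432.

0.2904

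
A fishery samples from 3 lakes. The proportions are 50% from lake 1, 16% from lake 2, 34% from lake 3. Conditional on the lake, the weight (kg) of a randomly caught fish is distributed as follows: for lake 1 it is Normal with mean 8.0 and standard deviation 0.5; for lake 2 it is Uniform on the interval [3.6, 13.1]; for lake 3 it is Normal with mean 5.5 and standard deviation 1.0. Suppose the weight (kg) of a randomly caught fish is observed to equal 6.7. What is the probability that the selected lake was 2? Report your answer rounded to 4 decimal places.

0.1746

Likelihoods f(6.7 | ·): 1: 0.0271659; 2: 0.105263; 3: 0.194186.
Posterior ∝ prior × likelihood. Numerator for 2: 0.16·0.105263 = 0.0168421.
Normalizing constant: 0.5·0.0271659 + 0.16·0.105263 + 0.34·0.194186 = 0.0964483.
P(2 | observation) = 0.0168421 / 0.0964483 = 0.174623.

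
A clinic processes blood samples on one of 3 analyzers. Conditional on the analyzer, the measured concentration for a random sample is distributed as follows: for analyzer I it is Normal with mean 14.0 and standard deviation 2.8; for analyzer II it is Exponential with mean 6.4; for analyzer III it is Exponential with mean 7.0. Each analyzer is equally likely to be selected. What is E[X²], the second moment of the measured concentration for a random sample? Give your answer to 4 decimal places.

For each component E[X²] = Var + (mean)², giving I: 203.84; II: 81.92; III: 98.
Overall E[X²] = 0.333333·203.84 + 0.333333·81.92 + 0.333333·98 = 127.92.

127.9200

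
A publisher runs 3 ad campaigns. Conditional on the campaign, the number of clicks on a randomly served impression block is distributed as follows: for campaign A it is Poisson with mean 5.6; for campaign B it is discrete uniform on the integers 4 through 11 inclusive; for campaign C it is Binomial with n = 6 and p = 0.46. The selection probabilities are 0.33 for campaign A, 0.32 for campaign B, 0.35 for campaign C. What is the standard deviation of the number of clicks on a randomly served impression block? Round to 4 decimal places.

2.8069

Per component, A: μ=5.6, E[X²]=36.96; B: μ=7.5, E[X²]=61.5; C: μ=2.76, E[X²]=9.108.
E[X] = 0.33·5.6 + 0.32·7.5 + 0.35·2.76 = 5.214.
E[X²] = 0.33·36.96 + 0.32·61.5 + 0.35·9.108 = 35.0646.
Var(X) = E[X²] − (E[X])² = 35.0646 − 27.1858 = 7.8788.
SD(X) = √7.8788 = 2.80692.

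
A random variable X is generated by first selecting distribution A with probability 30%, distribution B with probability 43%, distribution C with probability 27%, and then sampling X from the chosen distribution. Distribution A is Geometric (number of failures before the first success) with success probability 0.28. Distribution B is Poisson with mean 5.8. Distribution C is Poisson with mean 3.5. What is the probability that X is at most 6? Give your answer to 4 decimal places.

Conditional on each component, P(X ≤ 6): A: 0.899694; B: 0.638391; C: 0.934712.
By total probability, P(X ≤ 6) = 0.3·0.899694 + 0.43·0.638391 + 0.27·0.934712 = 0.796789.

0.7968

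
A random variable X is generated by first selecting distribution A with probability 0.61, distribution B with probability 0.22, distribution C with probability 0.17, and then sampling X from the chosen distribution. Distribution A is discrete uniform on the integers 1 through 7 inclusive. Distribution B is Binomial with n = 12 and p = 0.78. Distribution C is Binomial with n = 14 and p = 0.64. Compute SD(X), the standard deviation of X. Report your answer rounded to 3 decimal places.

Per component, A: μ=4, E[X²]=20; B: μ=9.36, E[X²]=89.6688; C: μ=8.96, E[X²]=83.5072.
E[X] = 0.61·4 + 0.22·9.36 + 0.17·8.96 = 6.0224.
E[X²] = 0.61·20 + 0.22·89.6688 + 0.17·83.5072 = 46.1234.
Var(X) = E[X²] − (E[X])² = 46.1234 − 36.2693 = 9.85406.
SD(X) = √9.85406 = 3.13912.

3.139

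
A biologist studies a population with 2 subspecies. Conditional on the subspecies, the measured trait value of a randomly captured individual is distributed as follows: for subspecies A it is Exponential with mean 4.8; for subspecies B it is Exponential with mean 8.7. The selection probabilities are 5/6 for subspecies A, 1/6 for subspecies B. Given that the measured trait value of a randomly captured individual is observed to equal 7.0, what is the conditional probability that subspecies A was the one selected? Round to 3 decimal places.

0.825

Likelihoods f(7.0 | ·): A: 0.0484633; B: 0.0514101.
Posterior ∝ prior × likelihood. Numerator for A: 0.833333·0.0484633 = 0.0403861.
Normalizing constant: 0.833333·0.0484633 + 0.166667·0.0514101 = 0.0489544.
P(A | observation) = 0.0403861 / 0.0489544 = 0.824973.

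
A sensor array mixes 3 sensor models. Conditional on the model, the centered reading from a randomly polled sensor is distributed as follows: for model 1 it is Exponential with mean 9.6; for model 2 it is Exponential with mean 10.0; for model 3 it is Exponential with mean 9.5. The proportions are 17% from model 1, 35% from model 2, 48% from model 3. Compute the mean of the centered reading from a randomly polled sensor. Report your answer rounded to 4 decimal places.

Component means — 1: 9.6; 2: 10; 3: 9.5.
E[X] = 0.17·9.6 + 0.35·10 + 0.48·9.5 = 9.692.

9.6920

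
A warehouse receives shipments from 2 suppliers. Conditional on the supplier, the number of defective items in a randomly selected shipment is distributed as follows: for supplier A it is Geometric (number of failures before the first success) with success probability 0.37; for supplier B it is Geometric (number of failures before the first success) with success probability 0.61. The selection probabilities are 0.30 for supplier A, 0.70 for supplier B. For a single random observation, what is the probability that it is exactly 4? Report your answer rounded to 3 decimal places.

0.027

Conditional on each supplier, P(X = 4): A: 0.058286; B: 0.014112.
By total probability, P(X = 4) = 0.3·0.058286 + 0.7·0.014112 = 0.0273642.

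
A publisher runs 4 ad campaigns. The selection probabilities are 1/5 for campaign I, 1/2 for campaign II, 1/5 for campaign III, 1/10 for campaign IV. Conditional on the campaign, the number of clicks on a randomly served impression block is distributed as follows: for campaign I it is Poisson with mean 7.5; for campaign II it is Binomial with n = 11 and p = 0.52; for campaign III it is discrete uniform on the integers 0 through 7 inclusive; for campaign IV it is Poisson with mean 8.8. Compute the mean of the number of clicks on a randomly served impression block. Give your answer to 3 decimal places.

5.940

Component means — I: 7.5; II: 5.72; III: 3.5; IV: 8.8.
E[X] = 0.2·7.5 + 0.5·5.72 + 0.2·3.5 + 0.1·8.8 = 5.94.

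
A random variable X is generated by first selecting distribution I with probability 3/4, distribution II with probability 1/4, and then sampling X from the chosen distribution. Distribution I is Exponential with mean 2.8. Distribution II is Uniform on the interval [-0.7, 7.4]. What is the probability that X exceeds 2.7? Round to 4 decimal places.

0.4310

Conditional on each component, P(X > 2.7): I: 0.381255; II: 0.580247.
By total probability, P(X > 2.7) = 0.75·0.381255 + 0.25·0.580247 = 0.431003.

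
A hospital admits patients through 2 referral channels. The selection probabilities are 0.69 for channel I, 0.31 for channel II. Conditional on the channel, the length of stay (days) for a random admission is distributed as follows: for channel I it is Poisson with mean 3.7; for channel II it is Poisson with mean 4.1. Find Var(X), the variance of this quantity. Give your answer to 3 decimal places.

Per component, I: μ=3.7, E[X²]=17.39; II: μ=4.1, E[X²]=20.91.
E[X] = 0.69·3.7 + 0.31·4.1 = 3.824.
E[X²] = 0.69·17.39 + 0.31·20.91 = 18.4812.
Var(X) = E[X²] − (E[X])² = 18.4812 − 14.623 = 3.85822.

3.858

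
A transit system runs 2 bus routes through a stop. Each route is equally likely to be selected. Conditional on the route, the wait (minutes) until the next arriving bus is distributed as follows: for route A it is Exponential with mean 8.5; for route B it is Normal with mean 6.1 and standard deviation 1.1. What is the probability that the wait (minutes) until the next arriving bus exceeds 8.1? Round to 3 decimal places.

0.210

Conditional on each route, P(X > 8.1): A: 0.385605; B: 0.0345182.
By total probability, P(X > 8.1) = 0.5·0.385605 + 0.5·0.0345182 = 0.210062.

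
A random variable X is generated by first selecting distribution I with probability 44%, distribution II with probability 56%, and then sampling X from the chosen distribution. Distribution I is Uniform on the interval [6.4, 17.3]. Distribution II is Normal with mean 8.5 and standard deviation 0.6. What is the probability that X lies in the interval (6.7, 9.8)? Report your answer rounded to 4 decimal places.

0.6759

Conditional on each component, P(6.7 < X < 9.8): I: 0.284404; II: 0.98352.
By total probability, P(6.7 < X < 9.8) = 0.44·0.284404 + 0.56·0.98352 = 0.675909.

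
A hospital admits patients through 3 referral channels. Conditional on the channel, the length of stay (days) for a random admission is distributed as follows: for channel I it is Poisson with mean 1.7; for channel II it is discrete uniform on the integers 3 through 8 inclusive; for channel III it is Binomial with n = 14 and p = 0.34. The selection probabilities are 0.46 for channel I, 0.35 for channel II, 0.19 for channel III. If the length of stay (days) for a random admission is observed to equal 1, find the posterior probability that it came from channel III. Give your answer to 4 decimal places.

0.0278

Likelihoods P(X=1 | ·): I: 0.310562; II: 0; III: 0.0214624.
Posterior ∝ prior × likelihood. Numerator for III: 0.19·0.0214624 = 0.00407785.
Normalizing constant: 0.46·0.310562 + 0.35·0 + 0.19·0.0214624 = 0.146936.
P(III | observation) = 0.00407785 / 0.146936 = 0.0277525.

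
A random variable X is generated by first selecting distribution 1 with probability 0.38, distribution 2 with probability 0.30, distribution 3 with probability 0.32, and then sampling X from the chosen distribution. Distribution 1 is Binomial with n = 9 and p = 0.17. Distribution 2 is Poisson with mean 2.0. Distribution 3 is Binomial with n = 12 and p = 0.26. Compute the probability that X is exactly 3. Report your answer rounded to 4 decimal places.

Conditional on each component, P(X = 3): 1: 0.134926; 2: 0.180447; 3: 0.257293.
By total probability, P(X = 3) = 0.38·0.134926 + 0.3·0.180447 + 0.32·0.257293 = 0.18774.

0.1877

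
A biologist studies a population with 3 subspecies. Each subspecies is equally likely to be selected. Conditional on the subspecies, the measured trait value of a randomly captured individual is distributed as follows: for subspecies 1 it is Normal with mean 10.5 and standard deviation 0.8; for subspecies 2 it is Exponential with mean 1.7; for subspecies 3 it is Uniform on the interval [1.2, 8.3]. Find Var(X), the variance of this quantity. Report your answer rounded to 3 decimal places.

Per component, 1: μ=10.5, E[X²]=110.89; 2: μ=1.7, E[X²]=5.78; 3: μ=4.75, E[X²]=26.7633.
E[X] = 0.333333·10.5 + 0.333333·1.7 + 0.333333·4.75 = 5.65.
E[X²] = 0.333333·110.89 + 0.333333·5.78 + 0.333333·26.7633 = 47.8111.
Var(X) = E[X²] − (E[X])² = 47.8111 − 31.9225 = 15.8886.

15.889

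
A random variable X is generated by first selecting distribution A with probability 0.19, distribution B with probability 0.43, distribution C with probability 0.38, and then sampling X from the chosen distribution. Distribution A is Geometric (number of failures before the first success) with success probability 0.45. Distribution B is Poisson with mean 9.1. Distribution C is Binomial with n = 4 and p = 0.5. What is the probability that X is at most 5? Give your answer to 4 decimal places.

0.6119

Conditional on each component, P(X ≤ 5): A: 0.972319; B: 0.109751; C: 1.
By total probability, P(X ≤ 5) = 0.19·0.972319 + 0.43·0.109751 + 0.38·1 = 0.611934.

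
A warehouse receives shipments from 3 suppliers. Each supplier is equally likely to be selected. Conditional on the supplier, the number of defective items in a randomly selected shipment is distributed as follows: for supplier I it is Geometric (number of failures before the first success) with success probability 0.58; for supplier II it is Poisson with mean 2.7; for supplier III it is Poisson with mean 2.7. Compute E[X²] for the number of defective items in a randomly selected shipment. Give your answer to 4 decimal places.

7.2510

For each component E[X²] = Var + (mean)², giving I: 1.77289; II: 9.99; III: 9.99.
Overall E[X²] = 0.333333·1.77289 + 0.333333·9.99 + 0.333333·9.99 = 7.25096.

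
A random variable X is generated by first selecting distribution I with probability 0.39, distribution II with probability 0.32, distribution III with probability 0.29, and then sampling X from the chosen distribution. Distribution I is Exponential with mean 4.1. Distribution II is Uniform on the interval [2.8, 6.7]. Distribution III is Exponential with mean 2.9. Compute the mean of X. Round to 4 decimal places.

3.9600

Component means — I: 4.1; II: 4.75; III: 2.9.
E[X] = 0.39·4.1 + 0.32·4.75 + 0.29·2.9 = 3.96.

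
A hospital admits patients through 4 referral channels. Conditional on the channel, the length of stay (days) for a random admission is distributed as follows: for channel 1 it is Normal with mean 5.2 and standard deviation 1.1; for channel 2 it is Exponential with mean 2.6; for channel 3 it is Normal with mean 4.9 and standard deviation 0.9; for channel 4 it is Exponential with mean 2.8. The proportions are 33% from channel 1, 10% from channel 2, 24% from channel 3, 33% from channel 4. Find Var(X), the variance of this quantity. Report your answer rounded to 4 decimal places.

Per component, 1: μ=5.2, E[X²]=28.25; 2: μ=2.6, E[X²]=13.52; 3: μ=4.9, E[X²]=24.82; 4: μ=2.8, E[X²]=15.68.
E[X] = 0.33·5.2 + 0.1·2.6 + 0.24·4.9 + 0.33·2.8 = 4.076.
E[X²] = 0.33·28.25 + 0.1·13.52 + 0.24·24.82 + 0.33·15.68 = 21.8057.
Var(X) = E[X²] − (E[X])² = 21.8057 − 16.6138 = 5.19192.

5.1919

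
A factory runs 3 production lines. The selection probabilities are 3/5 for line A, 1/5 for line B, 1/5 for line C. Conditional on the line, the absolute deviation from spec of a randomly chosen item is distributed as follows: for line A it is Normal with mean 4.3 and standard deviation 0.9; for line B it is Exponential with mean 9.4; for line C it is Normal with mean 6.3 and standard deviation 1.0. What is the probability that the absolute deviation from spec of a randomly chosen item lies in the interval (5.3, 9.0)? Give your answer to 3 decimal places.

0.285

Conditional on each line, P(5.3 < X < 9.0): A: 0.13326; B: 0.185154; C: 0.837878.
By total probability, P(5.3 < X < 9.0) = 0.6·0.13326 + 0.2·0.185154 + 0.2·0.837878 = 0.284562.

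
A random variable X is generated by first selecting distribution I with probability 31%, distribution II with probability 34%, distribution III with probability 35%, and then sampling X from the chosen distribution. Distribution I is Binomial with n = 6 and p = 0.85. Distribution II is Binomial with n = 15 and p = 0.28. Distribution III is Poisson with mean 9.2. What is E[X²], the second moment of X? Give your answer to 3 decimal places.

48.170

For each component E[X²] = Var + (mean)², giving I: 26.775; II: 20.664; III: 93.84.
Overall E[X²] = 0.31·26.775 + 0.34·20.664 + 0.35·93.84 = 48.17.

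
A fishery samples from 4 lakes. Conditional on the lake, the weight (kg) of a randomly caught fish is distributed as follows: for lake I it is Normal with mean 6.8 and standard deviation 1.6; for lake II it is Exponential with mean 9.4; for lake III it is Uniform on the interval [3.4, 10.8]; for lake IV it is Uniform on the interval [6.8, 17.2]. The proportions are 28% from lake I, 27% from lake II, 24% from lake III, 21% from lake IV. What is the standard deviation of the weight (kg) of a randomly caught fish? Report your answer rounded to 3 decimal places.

5.622

Per component, I: μ=6.8, E[X²]=48.8; II: μ=9.4, E[X²]=176.72; III: μ=7.1, E[X²]=54.9733; IV: μ=12, E[X²]=153.013.
E[X] = 0.28·6.8 + 0.27·9.4 + 0.24·7.1 + 0.21·12 = 8.666.
E[X²] = 0.28·48.8 + 0.27·176.72 + 0.24·54.9733 + 0.21·153.013 = 106.705.
Var(X) = E[X²] − (E[X])² = 106.705 − 75.0996 = 31.6052.
SD(X) = √31.6052 = 5.62185.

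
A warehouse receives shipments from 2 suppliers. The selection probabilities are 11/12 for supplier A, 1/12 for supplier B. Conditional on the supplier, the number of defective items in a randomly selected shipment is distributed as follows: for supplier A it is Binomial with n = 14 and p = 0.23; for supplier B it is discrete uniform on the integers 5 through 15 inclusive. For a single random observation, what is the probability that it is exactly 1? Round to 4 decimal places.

Conditional on each supplier, P(X = 1): A: 0.107705; B: 0.
By total probability, P(X = 1) = 0.916667·0.107705 + 0.0833333·0 = 0.0987295.

0.0987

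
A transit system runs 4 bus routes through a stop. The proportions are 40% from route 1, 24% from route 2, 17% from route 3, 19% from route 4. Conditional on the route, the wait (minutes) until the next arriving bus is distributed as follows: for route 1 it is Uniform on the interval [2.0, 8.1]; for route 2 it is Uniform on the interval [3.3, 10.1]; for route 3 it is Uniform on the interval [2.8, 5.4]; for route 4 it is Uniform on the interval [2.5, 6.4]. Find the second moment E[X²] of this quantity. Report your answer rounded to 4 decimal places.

For each component E[X²] = Var + (mean)², giving 1: 28.6033; 2: 48.7433; 3: 17.3733; 4: 21.07.
Overall E[X²] = 0.4·28.6033 + 0.24·48.7433 + 0.17·17.3733 + 0.19·21.07 = 30.0965.

30.0965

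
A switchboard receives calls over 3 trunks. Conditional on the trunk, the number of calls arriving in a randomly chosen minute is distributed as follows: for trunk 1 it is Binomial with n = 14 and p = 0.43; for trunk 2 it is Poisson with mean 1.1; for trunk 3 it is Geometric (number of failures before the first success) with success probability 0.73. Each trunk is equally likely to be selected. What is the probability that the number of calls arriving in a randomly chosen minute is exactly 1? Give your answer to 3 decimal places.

0.189

Conditional on each trunk, P(X = 1): 1: 0.00403617; 2: 0.366158; 3: 0.1971.
By total probability, P(X = 1) = 0.333333·0.00403617 + 0.333333·0.366158 + 0.333333·0.1971 = 0.189098.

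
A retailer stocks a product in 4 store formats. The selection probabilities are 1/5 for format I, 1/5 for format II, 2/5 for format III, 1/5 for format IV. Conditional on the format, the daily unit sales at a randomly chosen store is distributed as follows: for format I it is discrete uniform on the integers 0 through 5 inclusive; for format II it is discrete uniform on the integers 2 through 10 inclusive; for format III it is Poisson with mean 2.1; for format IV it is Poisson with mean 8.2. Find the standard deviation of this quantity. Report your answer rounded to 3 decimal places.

Per component, I: μ=2.5, E[X²]=9.16667; II: μ=6, E[X²]=42.6667; III: μ=2.1, E[X²]=6.51; IV: μ=8.2, E[X²]=75.44.
E[X] = 0.2·2.5 + 0.2·6 + 0.4·2.1 + 0.2·8.2 = 4.18.
E[X²] = 0.2·9.16667 + 0.2·42.6667 + 0.4·6.51 + 0.2·75.44 = 28.0587.
Var(X) = E[X²] − (E[X])² = 28.0587 − 17.4724 = 10.5863.
SD(X) = √10.5863 = 3.25365.

3.254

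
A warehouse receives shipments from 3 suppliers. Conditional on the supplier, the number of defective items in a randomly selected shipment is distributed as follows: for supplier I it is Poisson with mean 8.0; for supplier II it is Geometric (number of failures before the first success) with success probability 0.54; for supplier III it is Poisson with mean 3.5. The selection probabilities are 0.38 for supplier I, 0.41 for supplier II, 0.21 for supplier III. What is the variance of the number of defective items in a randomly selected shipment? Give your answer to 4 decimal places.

14.6023

Per component, I: μ=8, E[X²]=72; II: μ=0.851852, E[X²]=2.30316; III: μ=3.5, E[X²]=15.75.
E[X] = 0.38·8 + 0.41·0.851852 + 0.21·3.5 = 4.12426.
E[X²] = 0.38·72 + 0.41·2.30316 + 0.21·15.75 = 31.6118.
Var(X) = E[X²] − (E[X])² = 31.6118 − 17.0095 = 14.6023.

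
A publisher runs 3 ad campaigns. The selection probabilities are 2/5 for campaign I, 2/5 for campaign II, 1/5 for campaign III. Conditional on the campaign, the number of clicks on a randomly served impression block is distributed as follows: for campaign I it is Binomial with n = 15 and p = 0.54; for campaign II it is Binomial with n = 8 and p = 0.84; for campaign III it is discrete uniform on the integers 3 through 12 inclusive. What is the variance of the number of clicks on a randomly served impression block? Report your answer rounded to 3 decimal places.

Per component, I: μ=8.1, E[X²]=69.336; II: μ=6.72, E[X²]=46.2336; III: μ=7.5, E[X²]=64.5.
E[X] = 0.4·8.1 + 0.4·6.72 + 0.2·7.5 = 7.428.
E[X²] = 0.4·69.336 + 0.4·46.2336 + 0.2·64.5 = 59.1278.
Var(X) = E[X²] − (E[X])² = 59.1278 − 55.1752 = 3.95266.

3.953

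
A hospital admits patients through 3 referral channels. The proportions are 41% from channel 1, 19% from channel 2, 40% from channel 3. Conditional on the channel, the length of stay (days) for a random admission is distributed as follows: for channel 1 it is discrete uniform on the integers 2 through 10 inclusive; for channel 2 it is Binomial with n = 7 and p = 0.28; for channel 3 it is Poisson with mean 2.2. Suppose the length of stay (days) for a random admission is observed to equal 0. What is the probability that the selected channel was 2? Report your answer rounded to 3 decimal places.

Likelihoods P(X=0 | ·): 1: 0; 2: 0.100306; 3: 0.110803.
Posterior ∝ prior × likelihood. Numerator for 2: 0.19·0.100306 = 0.0190582.
Normalizing constant: 0.41·0 + 0.19·0.100306 + 0.4·0.110803 = 0.0633794.
P(2 | observation) = 0.0190582 / 0.0633794 = 0.3007.

0.301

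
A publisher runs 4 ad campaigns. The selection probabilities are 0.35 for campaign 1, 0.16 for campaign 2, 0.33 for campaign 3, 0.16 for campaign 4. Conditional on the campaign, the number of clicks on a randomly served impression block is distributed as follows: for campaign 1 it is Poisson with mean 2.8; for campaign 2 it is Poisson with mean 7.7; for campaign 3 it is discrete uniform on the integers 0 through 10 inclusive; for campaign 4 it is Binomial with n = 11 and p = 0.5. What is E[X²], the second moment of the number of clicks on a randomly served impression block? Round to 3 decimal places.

31.272

For each component E[X²] = Var + (mean)², giving 1: 10.64; 2: 66.99; 3: 35; 4: 33.
Overall E[X²] = 0.35·10.64 + 0.16·66.99 + 0.33·35 + 0.16·33 = 31.2724.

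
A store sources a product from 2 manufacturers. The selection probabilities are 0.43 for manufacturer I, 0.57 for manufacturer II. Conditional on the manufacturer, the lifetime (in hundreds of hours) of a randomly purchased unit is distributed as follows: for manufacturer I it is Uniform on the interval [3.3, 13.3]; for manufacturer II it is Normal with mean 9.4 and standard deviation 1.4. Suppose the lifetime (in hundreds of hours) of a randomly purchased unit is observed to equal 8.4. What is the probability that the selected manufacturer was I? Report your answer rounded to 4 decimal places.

Likelihoods f(8.4 | ·): I: 0.1; II: 0.220797.
Posterior ∝ prior × likelihood. Numerator for I: 0.43·0.1 = 0.043.
Normalizing constant: 0.43·0.1 + 0.57·0.220797 = 0.168854.
P(I | observation) = 0.043 / 0.168854 = 0.254658.

0.2547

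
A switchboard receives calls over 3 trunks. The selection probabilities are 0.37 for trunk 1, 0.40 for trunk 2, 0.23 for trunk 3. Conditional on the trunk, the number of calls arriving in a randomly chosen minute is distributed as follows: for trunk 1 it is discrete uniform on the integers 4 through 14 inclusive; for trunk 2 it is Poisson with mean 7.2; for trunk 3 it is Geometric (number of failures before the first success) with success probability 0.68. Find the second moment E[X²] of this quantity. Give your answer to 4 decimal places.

57.4961

For each component E[X²] = Var + (mean)², giving 1: 91; 2: 59.04; 3: 0.913495.
Overall E[X²] = 0.37·91 + 0.4·59.04 + 0.23·0.913495 = 57.4961.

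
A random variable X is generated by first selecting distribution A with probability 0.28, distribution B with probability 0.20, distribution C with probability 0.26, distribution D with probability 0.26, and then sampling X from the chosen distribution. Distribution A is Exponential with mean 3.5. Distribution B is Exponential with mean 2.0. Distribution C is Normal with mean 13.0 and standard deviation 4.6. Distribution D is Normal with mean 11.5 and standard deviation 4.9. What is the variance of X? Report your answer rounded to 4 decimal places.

Per component, A: μ=3.5, E[X²]=24.5; B: μ=2, E[X²]=8; C: μ=13, E[X²]=190.16; D: μ=11.5, E[X²]=156.26.
E[X] = 0.28·3.5 + 0.2·2 + 0.26·13 + 0.26·11.5 = 7.75.
E[X²] = 0.28·24.5 + 0.2·8 + 0.26·190.16 + 0.26·156.26 = 98.5292.
Var(X) = E[X²] − (E[X])² = 98.5292 − 60.0625 = 38.4667.

38.4667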